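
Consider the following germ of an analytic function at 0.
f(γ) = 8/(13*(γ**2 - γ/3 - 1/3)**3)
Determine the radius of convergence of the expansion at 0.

The radius of convergence is -1/6 + (1/6)*sqrt(13).

Denominator factor (γ**2 - γ/3 - 1/3)^3: discriminant 13/9, real irrational roots 1/6 + (1/6)*sqrt(13) and 1/6 - (1/6)*sqrt(13); poles of order 3, moduli 1/6 + (1/6)*sqrt(13) and -1/6 + (1/6)*sqrt(13).
The radius of convergence is the smallest modulus among the singular points: -1/6 + (1/6)*sqrt(13).


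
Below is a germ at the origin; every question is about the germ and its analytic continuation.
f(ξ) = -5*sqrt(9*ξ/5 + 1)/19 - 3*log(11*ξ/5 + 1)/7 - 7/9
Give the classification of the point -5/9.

The term (-5/19)*sqrt(1 - ξ/(-5/9)) has argument 1 - -5/9/(-5/9) = 0 at -5/9: a square-root (algebraic, two-sheeted) branch point; the remaining terms are analytic or single-valued there.

The point is an algebraic (square-root) branch point.


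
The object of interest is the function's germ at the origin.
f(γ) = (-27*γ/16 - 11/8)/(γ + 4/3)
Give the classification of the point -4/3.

The point is a pole of order 1.

The denominator factor γ + 4/3 vanishes at -4/3 and appears to the power 1; the numerator there equals 7/8, nonzero, and no other factor vanishes.
Hence a pole whose order is the multiplicity, 1.


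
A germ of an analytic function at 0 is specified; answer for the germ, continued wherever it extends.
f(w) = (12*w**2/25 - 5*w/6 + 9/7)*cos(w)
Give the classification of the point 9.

The point is a regular point.

There is no denominator, hence no pole anywhere.
The factor cos(w) is entire.
So the germ continues analytically to 9.


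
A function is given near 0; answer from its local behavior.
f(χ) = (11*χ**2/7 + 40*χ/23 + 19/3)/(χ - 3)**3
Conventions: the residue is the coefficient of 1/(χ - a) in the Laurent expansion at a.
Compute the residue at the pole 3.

At the order-3 pole 3 set g(χ) = (χ - (3))^3*f(χ) = 11*χ**2/7 + 40*χ/23 + 19/3.
Order-3 pole: residue = g''(a)/2; g''(3) = 22/7, so the residue is 11/7.

The residue is 11/7.


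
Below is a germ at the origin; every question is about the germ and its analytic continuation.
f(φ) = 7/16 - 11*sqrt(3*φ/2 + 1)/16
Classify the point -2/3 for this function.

The point is an algebraic (square-root) branch point.

The term (-11/16)*sqrt(1 - φ/(-2/3)) has argument 1 - -2/3/(-2/3) = 0 at -2/3: a square-root (algebraic, two-sheeted) branch point; the remaining terms are analytic or single-valued there.


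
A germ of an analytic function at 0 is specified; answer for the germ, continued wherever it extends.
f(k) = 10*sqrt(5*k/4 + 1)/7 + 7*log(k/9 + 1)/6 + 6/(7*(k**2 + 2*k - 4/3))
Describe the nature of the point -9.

The point is a logarithmic branch point.

The term (7/6)*log(1 - k/(-9)) has argument 1 - -9/(-9) = 0 at -9: a logarithmic (infinitely-sheeted) branch point; the remaining terms are analytic or single-valued there.


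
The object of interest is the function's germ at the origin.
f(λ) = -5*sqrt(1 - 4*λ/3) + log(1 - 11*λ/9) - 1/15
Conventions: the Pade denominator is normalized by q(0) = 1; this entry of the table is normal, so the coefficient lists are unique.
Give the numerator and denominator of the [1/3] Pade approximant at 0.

The Pade approximant has numerator coefficients [-76/15, 477009/140345]; denominator coefficients [1, -813263/3199866, -1959295/57597588, -375936455/59095125288].

Taylor coefficients needed (expand at 0): a_0 = -76/15, a_1 = 19/9, a_2 = 59/162, a_3 = 289/2187, a_4 = 1559/26244.
Write the denominator as Q(λ) = 1 + q1*λ + q2*λ^2 + q3*λ^3. Requiring Q*f - P = O(λ^5) with deg P <= 1 kills the coefficients of λ^2..λ^4 in Q*f:
  λ^2: a_2 + q1*a_1 + q2*a_0 = 0, i.e. 59/162 + (19/9)*q1 + (-76/15)*q2 = 0.
  λ^3: a_3 + q1*a_2 + q2*a_1 + q3*a_0 = 0, i.e. 289/2187 + (59/162)*q1 + (19/9)*q2 + (-76/15)*q3 = 0.
  λ^4: a_4 + q1*a_3 + q2*a_2 + q3*a_1 = 0, i.e. 1559/26244 + (289/2187)*q1 + (59/162)*q2 + (19/9)*q3 = 0.
Solving this linear system: q1 = -813263/3199866, q2 = -1959295/57597588, q3 = -375936455/59095125288.
The numerator is Q*f truncated at degree 1: P0 = a_0 = -76/15; P1 = a_1 + q1*a_0 = 477009/140345.


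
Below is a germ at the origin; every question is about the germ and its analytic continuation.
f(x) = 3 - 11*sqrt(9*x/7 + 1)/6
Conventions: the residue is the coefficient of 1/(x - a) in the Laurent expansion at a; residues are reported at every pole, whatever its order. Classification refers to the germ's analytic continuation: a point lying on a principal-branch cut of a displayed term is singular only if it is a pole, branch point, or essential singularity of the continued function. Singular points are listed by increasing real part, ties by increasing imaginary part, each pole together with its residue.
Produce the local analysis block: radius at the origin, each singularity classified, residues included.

Branch term (-11/6)*sqrt(1 - x/(-7/9)): its argument vanishes at x = -7/9, a square-root branch point, modulus 7/9.
The radius of convergence is the smallest modulus among the singular points: 7/9.

Radius of convergence at 0: 7/9.
At -7/9: an algebraic (square-root) branch point.


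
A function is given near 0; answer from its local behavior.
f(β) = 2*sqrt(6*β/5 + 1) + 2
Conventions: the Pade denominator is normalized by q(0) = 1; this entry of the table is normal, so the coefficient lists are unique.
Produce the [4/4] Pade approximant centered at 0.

Taylor coefficients needed (expand at 0): a_0 = 4, a_1 = 6/5, a_2 = -9/25, a_3 = 27/125, a_4 = -81/500, a_5 = 1701/12500, a_6 = -15309/125000, a_7 = 72171/625000, a_8 = -2814669/25000000.
Write the denominator as Q(β) = 1 + q1*β + q2*β^2 + q3*β^3 + q4*β^4. Requiring Q*f - P = O(β^9) with deg P <= 4 kills the coefficients of β^5..β^8 in Q*f:
  β^5: a_5 + q1*a_4 + q2*a_3 + q3*a_2 + q4*a_1 = 0, i.e. 1701/12500 + (-81/500)*q1 + (27/125)*q2 + (-9/25)*q3 + (6/5)*q4 = 0.
  β^6: a_6 + q1*a_5 + q2*a_4 + q3*a_3 + q4*a_2 = 0, i.e. -15309/125000 + (1701/12500)*q1 + (-81/500)*q2 + (27/125)*q3 + (-9/25)*q4 = 0.
  β^7: a_7 + q1*a_6 + q2*a_5 + q3*a_4 + q4*a_3 = 0, i.e. 72171/625000 + (-15309/125000)*q1 + (1701/12500)*q2 + (-81/500)*q3 + (27/125)*q4 = 0.
  β^8: a_8 + q1*a_7 + q2*a_6 + q3*a_5 + q4*a_4 = 0, i.e. -2814669/25000000 + (72171/625000)*q1 + (-15309/125000)*q2 + (1701/12500)*q3 + (-81/500)*q4 = 0.
Solving this linear system: q1 = 21/10, q2 = 27/20, q3 = 27/100, q4 = 81/10000.
The numerator is Q*f truncated at degree 4: P0 = a_0 = 4; P1 = a_1 + q1*a_0 = 48/5; P2 = a_2 + q1*a_1 + q2*a_0 = 189/25; P3 = a_3 + q1*a_2 + q2*a_1 + q3*a_0 = 54/25; P4 = a_4 + q1*a_3 + q2*a_2 + q3*a_1 + q4*a_0 = 81/500.

The Pade approximant has numerator coefficients [4, 48/5, 189/25, 54/25, 81/500]; denominator coefficients [1, 21/10, 27/20, 27/100, 81/10000].


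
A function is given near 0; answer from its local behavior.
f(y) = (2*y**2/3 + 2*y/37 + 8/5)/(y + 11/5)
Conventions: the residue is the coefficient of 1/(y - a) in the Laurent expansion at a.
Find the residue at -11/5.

The residue is 13064/2775.

At the order-1 pole -11/5 set g(y) = (y - (-11/5))*f(y) = 2*y**2/3 + 2*y/37 + 8/5.
Simple pole: residue = g(a) at a = -11/5, which is 13064/2775.


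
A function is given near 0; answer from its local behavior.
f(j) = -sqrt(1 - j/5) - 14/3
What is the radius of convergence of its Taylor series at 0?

Branch term (-1)*sqrt(1 - j/(5)): its argument vanishes at j = 5, a square-root branch point, modulus 5.
The radius of convergence is the smallest modulus among the singular points: 5.

The radius of convergence is 5.


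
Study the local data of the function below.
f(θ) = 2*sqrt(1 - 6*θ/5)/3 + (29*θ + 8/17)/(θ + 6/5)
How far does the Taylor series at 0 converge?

Denominator factor (θ + 6/5): pole of order 1 at -6/5, modulus 6/5.
Branch term (2/3)*sqrt(1 - θ/(5/6)): its argument vanishes at θ = 5/6, a square-root branch point, modulus 5/6.
The radius of convergence is the smallest modulus among the singular points: 5/6.

The radius of convergence is 5/6.


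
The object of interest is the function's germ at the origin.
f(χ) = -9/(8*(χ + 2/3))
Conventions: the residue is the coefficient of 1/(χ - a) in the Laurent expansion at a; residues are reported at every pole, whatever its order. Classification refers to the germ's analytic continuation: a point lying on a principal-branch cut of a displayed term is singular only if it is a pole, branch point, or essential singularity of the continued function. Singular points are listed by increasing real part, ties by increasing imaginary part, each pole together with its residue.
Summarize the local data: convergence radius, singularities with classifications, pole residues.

Radius of convergence at 0: 2/3.
At -2/3: a pole of order 1; residue -9/8.

Denominator factor (χ + 2/3): pole of order 1 at -2/3, modulus 2/3.
The radius of convergence is the smallest modulus among the singular points: 2/3.
At the order-1 pole -2/3 set g(χ) = (χ - (-2/3))*f(χ) = -9/8.
Simple pole: residue = g(a) at a = -2/3, which is -9/8.


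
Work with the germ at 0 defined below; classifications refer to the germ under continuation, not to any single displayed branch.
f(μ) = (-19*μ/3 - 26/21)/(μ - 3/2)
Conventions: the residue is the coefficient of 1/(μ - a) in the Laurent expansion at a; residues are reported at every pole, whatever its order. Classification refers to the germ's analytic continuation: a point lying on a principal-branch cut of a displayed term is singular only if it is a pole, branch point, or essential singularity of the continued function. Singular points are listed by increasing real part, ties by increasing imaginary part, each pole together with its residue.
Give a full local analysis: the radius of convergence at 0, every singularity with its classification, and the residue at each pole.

Denominator factor (μ - 3/2): pole of order 1 at 3/2, modulus 3/2.
The radius of convergence is the smallest modulus among the singular points: 3/2.
At the order-1 pole 3/2 set g(μ) = (μ - (3/2))*f(μ) = -19*μ/3 - 26/21.
Simple pole: residue = g(a) at a = 3/2, which is -451/42.

Radius of convergence at 0: 3/2.
At 3/2: a pole of order 1; residue -451/42.


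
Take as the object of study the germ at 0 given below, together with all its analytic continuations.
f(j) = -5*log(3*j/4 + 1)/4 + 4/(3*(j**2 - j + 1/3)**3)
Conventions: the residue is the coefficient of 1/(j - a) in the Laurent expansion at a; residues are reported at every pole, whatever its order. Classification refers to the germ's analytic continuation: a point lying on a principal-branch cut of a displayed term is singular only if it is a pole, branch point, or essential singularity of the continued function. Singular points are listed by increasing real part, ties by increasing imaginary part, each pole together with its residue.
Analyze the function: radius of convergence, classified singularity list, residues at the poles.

Radius of convergence at 0: (1/3)*sqrt(3).
At -4/3: a logarithmic branch point.
At (1/2) - ((1/6)*sqrt(3))*i: a pole of order 3; residue ((72)*sqrt(3))*i.
At (1/2) + ((1/6)*sqrt(3))*i: a pole of order 3; residue -((72)*sqrt(3))*i.

Denominator factor (j**2 - j + 1/3)^3: discriminant -1/3, complex-conjugate roots (1/2) + ((1/6)*sqrt(3))*i and (1/2) - ((1/6)*sqrt(3))*i; poles of order 3, moduli (1/3)*sqrt(3) and (1/3)*sqrt(3).
Branch term (-5/4)*log(1 - j/(-4/3)): its argument vanishes at j = -4/3, a logarithmic branch point, modulus 4/3.
The radius of convergence is the smallest modulus among the singular points: (1/3)*sqrt(3).
The branch term is analytic at (1/2) - ((1/6)*sqrt(3))*i and contributes nothing to the residue; only the rational part matters.
The factor j**2 - j + 1/3 splits as (j - a)(j - a') with a = (1/2) - ((1/6)*sqrt(3))*i, a' = (1/2) + ((1/6)*sqrt(3))*i. At the order-3 pole a set g(j) = (j - a)^3*(rational part) = [4/3] / (j - a')^3.
Order-3 pole: residue = g''(a)/2; g''((1/2) - ((1/6)*sqrt(3))*i) = ((144)*sqrt(3))*i, so the residue is ((72)*sqrt(3))*i.
The branch term is analytic at (1/2) + ((1/6)*sqrt(3))*i and contributes nothing to the residue; only the rational part matters.
The factor j**2 - j + 1/3 splits as (j - a)(j - a') with a = (1/2) + ((1/6)*sqrt(3))*i, a' = (1/2) - ((1/6)*sqrt(3))*i. At the order-3 pole a set g(j) = (j - a)^3*(rational part) = [4/3] / (j - a')^3.
Order-3 pole: residue = g''(a)/2; g''((1/2) + ((1/6)*sqrt(3))*i) = -((144)*sqrt(3))*i, so the residue is -((72)*sqrt(3))*i.
List the singular points by increasing real part (a conjugate pair: the negative imaginary part first).


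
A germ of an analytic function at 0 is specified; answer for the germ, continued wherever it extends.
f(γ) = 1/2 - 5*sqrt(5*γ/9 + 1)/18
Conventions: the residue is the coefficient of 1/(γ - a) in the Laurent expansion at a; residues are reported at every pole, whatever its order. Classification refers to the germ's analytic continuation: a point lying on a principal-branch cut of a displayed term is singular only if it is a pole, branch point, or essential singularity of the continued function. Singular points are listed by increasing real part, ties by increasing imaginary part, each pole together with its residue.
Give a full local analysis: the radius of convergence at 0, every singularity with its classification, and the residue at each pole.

Branch term (-5/18)*sqrt(1 - γ/(-9/5)): its argument vanishes at γ = -9/5, a square-root branch point, modulus 9/5.
The radius of convergence is the smallest modulus among the singular points: 9/5.

Radius of convergence at 0: 9/5.
At -9/5: an algebraic (square-root) branch point.


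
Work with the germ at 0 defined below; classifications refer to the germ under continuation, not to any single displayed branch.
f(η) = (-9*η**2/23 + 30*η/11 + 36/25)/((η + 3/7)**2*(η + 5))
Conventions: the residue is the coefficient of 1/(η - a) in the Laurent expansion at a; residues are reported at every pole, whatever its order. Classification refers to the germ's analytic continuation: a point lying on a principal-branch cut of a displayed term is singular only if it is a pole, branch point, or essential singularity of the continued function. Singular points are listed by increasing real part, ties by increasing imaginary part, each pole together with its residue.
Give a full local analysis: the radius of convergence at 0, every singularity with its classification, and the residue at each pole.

Radius of convergence at 0: 3/7.
At -5: a pole of order 1; residue -6811833/6476800.
At -3/7: a pole of order 2; residue 4277433/6476800.

Denominator factor (η + 5): pole of order 1 at -5, modulus 5.
Denominator factor (η + 3/7)^2: pole of order 2 at -3/7, modulus 3/7.
The radius of convergence is the smallest modulus among the singular points: 3/7.
At the order-1 pole -5 set g(η) = (η - (-5))*f(η) = (-9*η**2/23 + 30*η/11 + 36/25)/(η + 3/7)**2.
Simple pole: residue = g(a) at a = -5, which is -6811833/6476800.
At the order-2 pole -3/7 set g(η) = (η - (-3/7))^2*f(η) = (-9*η**2/23 + 30*η/11 + 36/25)/(η + 5).
Order-2 pole: residue = g'(a); g'(-3/7) = 4277433/6476800, so the residue is 4277433/6476800.
List the singular points by increasing real part (a conjugate pair: the negative imaginary part first).


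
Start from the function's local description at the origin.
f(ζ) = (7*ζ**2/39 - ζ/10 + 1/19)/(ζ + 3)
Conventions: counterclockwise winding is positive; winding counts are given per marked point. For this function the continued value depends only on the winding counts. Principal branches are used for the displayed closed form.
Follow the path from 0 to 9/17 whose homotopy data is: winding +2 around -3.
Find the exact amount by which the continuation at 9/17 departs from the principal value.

The function is rational, hence single-valued: continuing it around any pole returns the same value, so the difference is 0.

Continued minus principal equals 0.


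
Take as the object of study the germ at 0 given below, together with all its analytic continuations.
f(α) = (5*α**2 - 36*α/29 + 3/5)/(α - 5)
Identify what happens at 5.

The point is a pole of order 1.

The denominator factor α - 5 vanishes at 5 and appears to the power 1; the numerator there equals 17312/145, nonzero, and no other factor vanishes.
Hence a pole whose order is the multiplicity, 1.


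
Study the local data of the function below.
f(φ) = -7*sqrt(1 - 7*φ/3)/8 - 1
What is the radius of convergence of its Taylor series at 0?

The radius of convergence is 3/7.

Branch term (-7/8)*sqrt(1 - φ/(3/7)): its argument vanishes at φ = 3/7, a square-root branch point, modulus 3/7.
The radius of convergence is the smallest modulus among the singular points: 3/7.


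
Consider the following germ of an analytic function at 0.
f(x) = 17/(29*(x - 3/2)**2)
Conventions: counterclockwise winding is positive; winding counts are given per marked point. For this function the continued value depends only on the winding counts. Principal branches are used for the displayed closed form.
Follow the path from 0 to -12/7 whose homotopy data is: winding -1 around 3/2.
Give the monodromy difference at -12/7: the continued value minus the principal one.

Continued minus principal equals 0.

The function is rational, hence single-valued: continuing it around any pole returns the same value, so the difference is 0.


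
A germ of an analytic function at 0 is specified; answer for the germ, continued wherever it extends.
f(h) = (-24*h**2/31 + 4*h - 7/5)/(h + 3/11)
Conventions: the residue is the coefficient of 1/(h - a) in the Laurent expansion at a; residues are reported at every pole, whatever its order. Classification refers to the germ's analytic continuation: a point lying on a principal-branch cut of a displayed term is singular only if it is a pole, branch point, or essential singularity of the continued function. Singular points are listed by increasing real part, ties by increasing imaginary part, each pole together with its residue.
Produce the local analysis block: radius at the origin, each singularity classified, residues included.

Radius of convergence at 0: 3/11.
At -3/11: a pole of order 1; residue -47797/18755.

Denominator factor (h + 3/11): pole of order 1 at -3/11, modulus 3/11.
The radius of convergence is the smallest modulus among the singular points: 3/11.
At the order-1 pole -3/11 set g(h) = (h - (-3/11))*f(h) = -24*h**2/31 + 4*h - 7/5.
Simple pole: residue = g(a) at a = -3/11, which is -47797/18755.


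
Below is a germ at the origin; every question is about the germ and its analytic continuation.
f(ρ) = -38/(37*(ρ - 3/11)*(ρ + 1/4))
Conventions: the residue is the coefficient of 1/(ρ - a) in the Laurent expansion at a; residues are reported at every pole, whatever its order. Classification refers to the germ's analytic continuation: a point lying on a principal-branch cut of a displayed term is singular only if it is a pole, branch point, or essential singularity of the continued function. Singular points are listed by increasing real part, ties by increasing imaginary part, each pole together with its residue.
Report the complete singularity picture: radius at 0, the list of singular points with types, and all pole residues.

Denominator factor (ρ + 1/4): pole of order 1 at -1/4, modulus 1/4.
Denominator factor (ρ - 3/11): pole of order 1 at 3/11, modulus 3/11.
The radius of convergence is the smallest modulus among the singular points: 1/4.
At the order-1 pole -1/4 set g(ρ) = (ρ - (-1/4))*f(ρ) = -38/(37*(ρ - 3/11)).
Simple pole: residue = g(a) at a = -1/4, which is 1672/851.
At the order-1 pole 3/11 set g(ρ) = (ρ - (3/11))*f(ρ) = -38/(37*(ρ + 1/4)).
Simple pole: residue = g(a) at a = 3/11, which is -1672/851.
List the singular points by increasing real part (a conjugate pair: the negative imaginary part first).

Radius of convergence at 0: 1/4.
At -1/4: a pole of order 1; residue 1672/851.
At 3/11: a pole of order 1; residue -1672/851.


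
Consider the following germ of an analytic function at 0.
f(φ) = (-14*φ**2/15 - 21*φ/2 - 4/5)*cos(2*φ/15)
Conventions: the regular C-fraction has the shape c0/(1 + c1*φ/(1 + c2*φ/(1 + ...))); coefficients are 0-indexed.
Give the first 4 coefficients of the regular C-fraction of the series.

Taylor coefficients (expand at 0): a_0 = -4/5, a_1 = -21/2, a_2 = -1042/1125, a_3 = 7/75.
c0 = a_0 = -4/5. Peel one level at a time: if S = 1 + c*φ/S' with S'(0) = 1, then c is the φ-coefficient of S and S' = c*φ/(S - 1).
S_1 = c0/f = 1 + (-105/8)*φ + (2463953/14400)*φ^2 + ...; c1 = -105/8.
S_2 = c1*φ/(S_1 - 1) = 1 + (2463953/189000)*φ + (9304306/558140625)*φ^2 + ...; c2 = 2463953/189000.
S_3 = c2*φ/(S_2 - 1) = 1 + (-74434448/58210889625)*φ + ...; c3 = -74434448/58210889625.

The regular C-fraction coefficients are [-4/5, -105/8, 2463953/189000, -74434448/58210889625].


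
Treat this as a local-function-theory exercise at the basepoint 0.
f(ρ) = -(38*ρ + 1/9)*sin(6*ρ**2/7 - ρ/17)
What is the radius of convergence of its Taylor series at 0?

The factor -sin(6*ρ**2/7 - ρ/17) is entire and contributes no finite singular point.
The polynomial part has no poles.
No finite singular points: the Taylor series at 0 converges everywhere.

The radius of convergence is infinite.


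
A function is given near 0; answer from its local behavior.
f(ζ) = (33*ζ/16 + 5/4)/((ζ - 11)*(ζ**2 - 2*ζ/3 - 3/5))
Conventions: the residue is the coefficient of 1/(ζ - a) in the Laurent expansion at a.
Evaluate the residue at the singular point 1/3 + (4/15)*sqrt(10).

The residue is -5745/54272 - (249/6784)*sqrt(10).

The factor ζ**2 - 2*ζ/3 - 3/5 splits as (ζ - a)(ζ - a') with a = 1/3 + (4/15)*sqrt(10), a' = 1/3 - (4/15)*sqrt(10). At the order-1 pole a set g(ζ) = (ζ - a)*f(ζ) = [(33*ζ/16 + 5/4)/(ζ - 11)] / (ζ - a').
Simple pole: residue = g(a) at a = 1/3 + (4/15)*sqrt(10), which is -5745/54272 - (249/6784)*sqrt(10).


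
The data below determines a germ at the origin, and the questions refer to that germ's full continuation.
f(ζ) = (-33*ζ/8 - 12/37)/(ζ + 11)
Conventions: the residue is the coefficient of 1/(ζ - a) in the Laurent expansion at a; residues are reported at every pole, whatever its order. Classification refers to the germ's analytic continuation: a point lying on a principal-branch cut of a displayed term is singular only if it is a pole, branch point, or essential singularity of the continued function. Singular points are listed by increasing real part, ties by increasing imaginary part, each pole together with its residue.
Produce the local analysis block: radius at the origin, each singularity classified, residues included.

Denominator factor (ζ + 11): pole of order 1 at -11, modulus 11.
The radius of convergence is the smallest modulus among the singular points: 11.
At the order-1 pole -11 set g(ζ) = (ζ - (-11))*f(ζ) = -33*ζ/8 - 12/37.
Simple pole: residue = g(a) at a = -11, which is 13335/296.

Radius of convergence at 0: 11.
At -11: a pole of order 1; residue 13335/296.


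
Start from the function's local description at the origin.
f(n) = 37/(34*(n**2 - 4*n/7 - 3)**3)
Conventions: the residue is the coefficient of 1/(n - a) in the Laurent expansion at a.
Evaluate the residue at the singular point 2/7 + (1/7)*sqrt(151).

The factor n**2 - 4*n/7 - 3 splits as (n - a)(n - a') with a = 2/7 + (1/7)*sqrt(151), a' = 2/7 - (1/7)*sqrt(151). At the order-3 pole a set g(n) = (n - a)^3*f(n) = [37/34] / (n - a')^3.
Order-3 pole: residue = g''(a)/2; g''(2/7 + (1/7)*sqrt(151)) = (1865577/936482672)*sqrt(151), so the residue is (1865577/1872965344)*sqrt(151).

The residue is (1865577/1872965344)*sqrt(151).


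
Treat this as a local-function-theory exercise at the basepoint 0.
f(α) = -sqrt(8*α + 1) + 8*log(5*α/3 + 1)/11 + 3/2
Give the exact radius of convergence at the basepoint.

Branch term (-1)*sqrt(1 - α/(-1/8)): its argument vanishes at α = -1/8, a square-root branch point, modulus 1/8.
Branch term (8/11)*log(1 - α/(-3/5)): its argument vanishes at α = -3/5, a logarithmic branch point, modulus 3/5.
The radius of convergence is the smallest modulus among the singular points: 1/8.

The radius of convergence is 1/8.


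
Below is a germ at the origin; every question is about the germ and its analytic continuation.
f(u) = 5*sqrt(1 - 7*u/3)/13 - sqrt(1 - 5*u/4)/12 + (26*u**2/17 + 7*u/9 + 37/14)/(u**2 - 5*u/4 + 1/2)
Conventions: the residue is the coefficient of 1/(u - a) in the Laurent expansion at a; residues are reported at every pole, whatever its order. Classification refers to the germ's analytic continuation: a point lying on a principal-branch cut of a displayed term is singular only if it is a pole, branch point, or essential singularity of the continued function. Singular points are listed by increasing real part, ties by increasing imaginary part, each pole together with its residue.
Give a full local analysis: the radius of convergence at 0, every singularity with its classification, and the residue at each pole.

Radius of convergence at 0: 3/7.
At 3/7: an algebraic (square-root) branch point.
At (5/8) - ((1/8)*sqrt(7))*i: a pole of order 1; residue (823/612) + ((60989/29988)*sqrt(7))*i.
At (5/8) + ((1/8)*sqrt(7))*i: a pole of order 1; residue (823/612) - ((60989/29988)*sqrt(7))*i.
At 4/5: an algebraic (square-root) branch point.

Denominator factor (u**2 - 5*u/4 + 1/2): discriminant -7/16, complex-conjugate roots (5/8) + ((1/8)*sqrt(7))*i and (5/8) - ((1/8)*sqrt(7))*i; poles of order 1, moduli (1/2)*sqrt(2) and (1/2)*sqrt(2).
Branch term (-1/12)*sqrt(1 - u/(4/5)): its argument vanishes at u = 4/5, a square-root branch point, modulus 4/5.
Branch term (5/13)*sqrt(1 - u/(3/7)): its argument vanishes at u = 3/7, a square-root branch point, modulus 3/7.
The radius of convergence is the smallest modulus among the singular points: 3/7.
The branch terms are analytic at (5/8) - ((1/8)*sqrt(7))*i and contribute nothing to the residue; only the rational part matters.
The factor u**2 - 5*u/4 + 1/2 splits as (u - a)(u - a') with a = (5/8) - ((1/8)*sqrt(7))*i, a' = (5/8) + ((1/8)*sqrt(7))*i. At the order-1 pole a set g(u) = (u - a)*(rational part) = [26*u**2/17 + 7*u/9 + 37/14] / (u - a').
Simple pole: residue = g(a) at a = (5/8) - ((1/8)*sqrt(7))*i, which is (823/612) + ((60989/29988)*sqrt(7))*i.
The branch terms are analytic at (5/8) + ((1/8)*sqrt(7))*i and contribute nothing to the residue; only the rational part matters.
The factor u**2 - 5*u/4 + 1/2 splits as (u - a)(u - a') with a = (5/8) + ((1/8)*sqrt(7))*i, a' = (5/8) - ((1/8)*sqrt(7))*i. At the order-1 pole a set g(u) = (u - a)*(rational part) = [26*u**2/17 + 7*u/9 + 37/14] / (u - a').
Simple pole: residue = g(a) at a = (5/8) + ((1/8)*sqrt(7))*i, which is (823/612) - ((60989/29988)*sqrt(7))*i.
List the singular points by increasing real part (a conjugate pair: the negative imaginary part first).


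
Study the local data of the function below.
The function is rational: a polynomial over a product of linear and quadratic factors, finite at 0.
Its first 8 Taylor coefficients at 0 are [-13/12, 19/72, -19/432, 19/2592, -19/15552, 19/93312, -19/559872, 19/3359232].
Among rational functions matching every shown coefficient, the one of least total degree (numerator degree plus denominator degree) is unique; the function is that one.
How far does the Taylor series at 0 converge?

No rational of total degree below 2 reproduces all 8 coefficients; solving the [1/1] Pade equations on them gives f(τ) = (τ/2 - 13/2)/(τ + 6), whose expansion matches every shown term.
Denominator factor (τ + 6): pole of order 1 at -6, modulus 6.
The radius of convergence is the smallest modulus among the singular points: 6.

The radius of convergence is 6.


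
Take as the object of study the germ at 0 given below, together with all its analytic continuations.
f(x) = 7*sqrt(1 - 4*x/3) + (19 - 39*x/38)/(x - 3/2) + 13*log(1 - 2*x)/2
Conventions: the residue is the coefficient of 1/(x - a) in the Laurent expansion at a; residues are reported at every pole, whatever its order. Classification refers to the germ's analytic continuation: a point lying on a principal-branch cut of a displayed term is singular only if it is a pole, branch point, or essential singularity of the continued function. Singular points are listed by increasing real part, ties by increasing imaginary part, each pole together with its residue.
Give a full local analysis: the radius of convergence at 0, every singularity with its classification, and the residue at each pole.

Radius of convergence at 0: 1/2.
At 1/2: a logarithmic branch point.
At 3/4: an algebraic (square-root) branch point.
At 3/2: a pole of order 1; residue 1327/76.

Denominator factor (x - 3/2): pole of order 1 at 3/2, modulus 3/2.
Branch term (7)*sqrt(1 - x/(3/4)): its argument vanishes at x = 3/4, a square-root branch point, modulus 3/4.
Branch term (13/2)*log(1 - x/(1/2)): its argument vanishes at x = 1/2, a logarithmic branch point, modulus 1/2.
The radius of convergence is the smallest modulus among the singular points: 1/2.
The branch terms are analytic at 3/2 and contribute nothing to the residue; only the rational part matters.
At the order-1 pole 3/2 set g(x) = (x - (3/2))*(rational part) = 19 - 39*x/38.
Simple pole: residue = g(a) at a = 3/2, which is 1327/76.
List the singular points by increasing real part (a conjugate pair: the negative imaginary part first).


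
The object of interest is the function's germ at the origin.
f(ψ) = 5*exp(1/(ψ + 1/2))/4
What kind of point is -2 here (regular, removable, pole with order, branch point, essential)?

There is no denominator, hence no pole anywhere.
The essential point of exp(1/(ψ - (-1/2))) is -1/2, not -2.
So the germ continues analytically to -2.

The point is a regular point.


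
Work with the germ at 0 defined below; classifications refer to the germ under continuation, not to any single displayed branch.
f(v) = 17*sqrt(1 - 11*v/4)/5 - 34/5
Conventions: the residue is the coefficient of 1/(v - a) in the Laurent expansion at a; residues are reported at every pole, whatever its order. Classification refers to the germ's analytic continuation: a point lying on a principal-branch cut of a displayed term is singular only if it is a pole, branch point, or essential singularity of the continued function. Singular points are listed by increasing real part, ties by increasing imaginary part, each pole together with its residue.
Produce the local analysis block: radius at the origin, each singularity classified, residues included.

Branch term (17/5)*sqrt(1 - v/(4/11)): its argument vanishes at v = 4/11, a square-root branch point, modulus 4/11.
The radius of convergence is the smallest modulus among the singular points: 4/11.

Radius of convergence at 0: 4/11.
At 4/11: an algebraic (square-root) branch point.


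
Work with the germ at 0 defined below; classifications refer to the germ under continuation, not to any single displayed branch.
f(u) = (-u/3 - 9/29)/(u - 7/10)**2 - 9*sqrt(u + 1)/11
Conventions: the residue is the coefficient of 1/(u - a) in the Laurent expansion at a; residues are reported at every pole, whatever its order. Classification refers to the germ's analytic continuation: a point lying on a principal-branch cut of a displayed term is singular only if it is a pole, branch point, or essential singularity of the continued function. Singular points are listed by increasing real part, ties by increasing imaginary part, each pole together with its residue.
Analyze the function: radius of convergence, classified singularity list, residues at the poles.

Radius of convergence at 0: 7/10.
At -1: an algebraic (square-root) branch point.
At 7/10: a pole of order 2; residue -1/3.

Denominator factor (u - 7/10)^2: pole of order 2 at 7/10, modulus 7/10.
Branch term (-9/11)*sqrt(1 - u/(-1)): its argument vanishes at u = -1, a square-root branch point, modulus 1.
The radius of convergence is the smallest modulus among the singular points: 7/10.
The branch term is analytic at 7/10 and contributes nothing to the residue; only the rational part matters.
At the order-2 pole 7/10 set g(u) = (u - (7/10))^2*(rational part) = -u/3 - 9/29.
Order-2 pole: residue = g'(a); g'(7/10) = -1/3, so the residue is -1/3.
List the singular points by increasing real part (a conjugate pair: the negative imaginary part first).


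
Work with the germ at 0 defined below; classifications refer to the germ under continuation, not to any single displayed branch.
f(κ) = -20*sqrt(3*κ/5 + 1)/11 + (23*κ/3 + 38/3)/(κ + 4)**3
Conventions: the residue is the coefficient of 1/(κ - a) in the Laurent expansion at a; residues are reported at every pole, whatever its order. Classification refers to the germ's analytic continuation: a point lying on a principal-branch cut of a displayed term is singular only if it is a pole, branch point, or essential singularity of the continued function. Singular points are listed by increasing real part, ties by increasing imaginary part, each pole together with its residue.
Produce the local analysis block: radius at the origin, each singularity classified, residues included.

Denominator factor (κ + 4)^3: pole of order 3 at -4, modulus 4.
Branch term (-20/11)*sqrt(1 - κ/(-5/3)): its argument vanishes at κ = -5/3, a square-root branch point, modulus 5/3.
The radius of convergence is the smallest modulus among the singular points: 5/3.
The branch term is analytic at -4 and contributes nothing to the residue; only the rational part matters.
At the order-3 pole -4 set g(κ) = (κ - (-4))^3*(rational part) = 23*κ/3 + 38/3.
Order-3 pole: residue = g''(a)/2; g''(-4) = 0, so the residue is 0.
List the singular points by increasing real part (a conjugate pair: the negative imaginary part first).

Radius of convergence at 0: 5/3.
At -4: a pole of order 3; residue 0.
At -5/3: an algebraic (square-root) branch point.


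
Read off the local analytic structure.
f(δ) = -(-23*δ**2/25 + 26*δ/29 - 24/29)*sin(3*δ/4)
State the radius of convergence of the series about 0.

The radius of convergence is infinite.

The factor -sin(3*δ/4) is entire and contributes no finite singular point.
The polynomial part has no poles.
No finite singular points: the Taylor series at 0 converges everywhere.


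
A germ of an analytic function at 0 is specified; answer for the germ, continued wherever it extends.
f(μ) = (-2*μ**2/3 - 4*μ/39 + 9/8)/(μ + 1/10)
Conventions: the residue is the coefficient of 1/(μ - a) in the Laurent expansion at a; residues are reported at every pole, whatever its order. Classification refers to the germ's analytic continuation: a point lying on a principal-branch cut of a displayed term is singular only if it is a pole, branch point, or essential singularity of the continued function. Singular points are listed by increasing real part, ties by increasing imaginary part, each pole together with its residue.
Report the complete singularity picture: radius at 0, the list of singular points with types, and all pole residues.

Denominator factor (μ + 1/10): pole of order 1 at -1/10, modulus 1/10.
The radius of convergence is the smallest modulus among the singular points: 1/10.
At the order-1 pole -1/10 set g(μ) = (μ - (-1/10))*f(μ) = -2*μ**2/3 - 4*μ/39 + 9/8.
Simple pole: residue = g(a) at a = -1/10, which is 8803/7800.

Radius of convergence at 0: 1/10.
At -1/10: a pole of order 1; residue 8803/7800.


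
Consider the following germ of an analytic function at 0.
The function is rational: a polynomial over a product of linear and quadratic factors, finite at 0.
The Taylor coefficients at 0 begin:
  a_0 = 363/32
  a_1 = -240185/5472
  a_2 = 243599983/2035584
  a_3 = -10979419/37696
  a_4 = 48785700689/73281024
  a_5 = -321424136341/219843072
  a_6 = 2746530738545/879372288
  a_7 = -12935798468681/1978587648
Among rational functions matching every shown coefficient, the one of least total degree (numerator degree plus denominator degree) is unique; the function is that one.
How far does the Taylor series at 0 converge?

The radius of convergence is 6/11.

No rational of total degree below 4 reproduces all 8 coefficients; solving the [2/2] Pade equations on them gives f(j) = (-29*j**2/31 - 13*j/19 + 27/8)/(j + 6/11)**2, whose expansion matches every shown term.
Denominator factor (j + 6/11)^2: pole of order 2 at -6/11, modulus 6/11.
The radius of convergence is the smallest modulus among the singular points: 6/11.


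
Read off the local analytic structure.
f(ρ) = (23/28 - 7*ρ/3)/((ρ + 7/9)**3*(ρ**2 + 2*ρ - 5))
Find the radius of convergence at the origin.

Denominator factor (ρ + 7/9)^3: pole of order 3 at -7/9, modulus 7/9.
Denominator factor (ρ**2 + 2*ρ - 5): discriminant 24, real irrational roots -1 + sqrt(6) and -1 - sqrt(6); poles of order 1, moduli -1 + sqrt(6) and 1 + sqrt(6).
The radius of convergence is the smallest modulus among the singular points: 7/9.

The radius of convergence is 7/9.


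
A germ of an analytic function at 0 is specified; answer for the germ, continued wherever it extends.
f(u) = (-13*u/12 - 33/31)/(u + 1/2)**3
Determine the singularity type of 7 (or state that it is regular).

The point is a regular point.

Denominator factors: u + 1/2 = 15/2 at u = 7 — none vanishes.
So the germ continues analytically to 7.


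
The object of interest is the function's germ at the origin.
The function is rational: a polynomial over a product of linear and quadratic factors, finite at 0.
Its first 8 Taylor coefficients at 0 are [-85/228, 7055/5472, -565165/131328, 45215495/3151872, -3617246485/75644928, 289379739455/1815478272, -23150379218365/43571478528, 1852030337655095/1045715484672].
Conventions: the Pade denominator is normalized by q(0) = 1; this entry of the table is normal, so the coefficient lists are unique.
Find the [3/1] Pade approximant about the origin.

Taylor coefficients needed (read off): a_0 = -85/228, a_1 = 7055/5472, a_2 = -565165/131328, a_3 = 45215495/3151872, a_4 = -3617246485/75644928.
Write the denominator as Q(η) = 1 + q1*η. Requiring Q*f - P = O(η^5) with deg P <= 3 kills the coefficients of η^4..η^4 in Q*f:
  η^4: a_4 + q1*a_3 = 0, i.e. -3617246485/75644928 + (45215495/3151872)*q1 = 0.
Solving this linear system: q1 = 42555841/12766728.
The numerator is Q*f truncated at degree 3: P0 = a_0 = -85/228; P1 = a_1 + q1*a_0 = 166225/3567174; P2 = a_2 + q1*a_1 = -125/21489; P3 = a_3 + q1*a_2 = 1250/1783587.

The Pade approximant has numerator coefficients [-85/228, 166225/3567174, -125/21489, 1250/1783587]; denominator coefficients [1, 42555841/12766728].


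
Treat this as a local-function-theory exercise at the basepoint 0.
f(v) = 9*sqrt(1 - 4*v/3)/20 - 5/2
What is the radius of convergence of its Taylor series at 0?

The radius of convergence is 3/4.

Branch term (9/20)*sqrt(1 - v/(3/4)): its argument vanishes at v = 3/4, a square-root branch point, modulus 3/4.
The radius of convergence is the smallest modulus among the singular points: 3/4.


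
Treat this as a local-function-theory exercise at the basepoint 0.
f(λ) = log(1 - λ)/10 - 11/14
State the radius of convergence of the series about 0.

Branch term (1/10)*log(1 - λ/(1)): its argument vanishes at λ = 1, a logarithmic branch point, modulus 1.
The radius of convergence is the smallest modulus among the singular points: 1.

The radius of convergence is 1.


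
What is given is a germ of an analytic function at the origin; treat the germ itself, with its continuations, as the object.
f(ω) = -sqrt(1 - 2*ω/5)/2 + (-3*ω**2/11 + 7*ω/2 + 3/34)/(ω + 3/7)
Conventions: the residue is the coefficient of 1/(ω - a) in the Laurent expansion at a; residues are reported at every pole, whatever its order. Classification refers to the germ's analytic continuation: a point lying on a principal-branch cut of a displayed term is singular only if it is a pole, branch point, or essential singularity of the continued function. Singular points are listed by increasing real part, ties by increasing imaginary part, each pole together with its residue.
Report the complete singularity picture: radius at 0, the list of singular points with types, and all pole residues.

Denominator factor (ω + 3/7): pole of order 1 at -3/7, modulus 3/7.
Branch term (-1/2)*sqrt(1 - ω/(5/2)): its argument vanishes at ω = 5/2, a square-root branch point, modulus 5/2.
The radius of convergence is the smallest modulus among the singular points: 3/7.
The branch term is analytic at -3/7 and contributes nothing to the residue; only the rational part matters.
At the order-1 pole -3/7 set g(ω) = (ω - (-3/7))*(rational part) = -3*ω**2/11 + 7*ω/2 + 3/34.
Simple pole: residue = g(a) at a = -3/7, which is -13395/9163.
List the singular points by increasing real part (a conjugate pair: the negative imaginary part first).

Radius of convergence at 0: 3/7.
At -3/7: a pole of order 1; residue -13395/9163.
At 5/2: an algebraic (square-root) branch point.
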